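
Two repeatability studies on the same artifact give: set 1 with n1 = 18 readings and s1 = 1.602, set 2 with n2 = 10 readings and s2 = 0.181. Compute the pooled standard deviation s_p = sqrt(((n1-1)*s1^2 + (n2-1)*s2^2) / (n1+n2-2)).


s_p = sqrt(((n1-1)*s1^2 + (n2-1)*s2^2) / (n1+n2-2))
numerator = (18-1)*1.602^2 + (10-1)*0.181^2 = 43.628868 + 0.294849 = 43.923717
denominator = 18 + 10 - 2 = 26
s_p^2 = 43.923717 / 26 = 1.6893737
s_p = sqrt(1.6893737) = 1.2998

1.2998


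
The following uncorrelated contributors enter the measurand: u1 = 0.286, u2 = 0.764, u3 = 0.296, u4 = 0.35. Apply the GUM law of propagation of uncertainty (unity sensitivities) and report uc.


uc = sqrt(0.286^2 + 0.764^2 + 0.296^2 + 0.35^2)
uc = sqrt(0.875608)
uc = 0.9357

0.9357


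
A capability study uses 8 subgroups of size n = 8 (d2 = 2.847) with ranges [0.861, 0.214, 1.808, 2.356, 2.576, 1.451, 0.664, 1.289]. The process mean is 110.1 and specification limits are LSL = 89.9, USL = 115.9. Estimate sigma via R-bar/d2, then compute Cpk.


R_bar = (0.861 + 0.214 + 1.808 + 2.356 + 2.576 + 1.451 + 0.664 + 1.289) / 8 = 1.402375
sigma = R_bar / d2 = 1.402375 / 2.847 = 0.49257991
Cp = (USL - LSL)/(6*sigma) = (115.9 - 89.9)/(6*0.49257991) = 8.7972
Cpu = (115.9 - 110.1)/(3*0.49257991) = 3.9249
Cpl = (110.1 - 89.9)/(3*0.49257991) = 13.6695
Cpk = min(Cpu, Cpl) = 3.9249

3.9249


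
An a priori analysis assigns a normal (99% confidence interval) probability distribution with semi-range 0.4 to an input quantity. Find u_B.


u_B = half_width / 2.576
u_B = 0.4 / 2.576
u_B = 0.1553

0.1553


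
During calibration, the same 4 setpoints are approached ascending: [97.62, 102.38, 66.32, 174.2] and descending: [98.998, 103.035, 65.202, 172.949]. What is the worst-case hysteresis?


|97.62 - 98.998| = 1.3780
|102.38 - 103.035| = 0.6550
|66.32 - 65.202| = 1.1180
|174.2 - 172.949| = 1.2510
hysteresis = max(diffs) = 1.3780

1.3780


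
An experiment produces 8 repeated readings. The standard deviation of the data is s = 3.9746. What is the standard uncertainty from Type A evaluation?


u_A = s / sqrt(n)
u_A = 3.9746 / sqrt(8)
u_A = 3.9746 / 2.8284271
u_A = 1.4052

1.4052


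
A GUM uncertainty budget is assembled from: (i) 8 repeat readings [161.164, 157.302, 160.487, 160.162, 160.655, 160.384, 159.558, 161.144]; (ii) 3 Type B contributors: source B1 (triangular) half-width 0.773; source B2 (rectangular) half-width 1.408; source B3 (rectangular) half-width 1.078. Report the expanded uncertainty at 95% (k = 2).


mean = (161.164 + 157.302 + 160.487 + 160.162 + 160.655 + 160.384 + 159.558 + 161.144) / 8 = 160.107
s = sqrt(sum((x - mean)^2)/(n-1)) = 1.2470824
u_A = s / sqrt(n) = 1.2470824 / sqrt(8) = 0.44091021
u_B1 = 0.773 / sqrt(6) = 0.31557593
u_B2 = 1.408 / sqrt(3) = 0.81290918
u_B3 = 1.078 / sqrt(3) = 0.62238359
uc = sqrt(0.44091021^2 + 0.31557593^2 + 0.81290918^2 + 0.62238359^2) = 1.1585218
U = k * uc = 2 * 1.1585218
U = 2.3170

2.3170


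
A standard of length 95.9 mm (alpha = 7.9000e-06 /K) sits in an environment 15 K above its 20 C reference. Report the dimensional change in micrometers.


dL = L * alpha * dT
= 95.9 * 7.9000e-06 * 15
= 0.0113642 mm
dL_um = 0.0113642 * 1000 = 11.3642 um

11.3642


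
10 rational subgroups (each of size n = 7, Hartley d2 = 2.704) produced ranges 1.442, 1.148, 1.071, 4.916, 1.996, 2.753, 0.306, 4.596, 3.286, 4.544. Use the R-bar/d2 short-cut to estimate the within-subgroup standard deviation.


R_bar = (1.442 + 1.148 + 1.071 + 4.916 + 1.996 + 2.753 + 0.306 + 4.596 + 3.286 + 4.544) / 10
R_bar = 26.058 / 10 = 2.6058
sigma_hat = R_bar / d2 = 2.6058 / 2.704 = 0.9637

0.9637


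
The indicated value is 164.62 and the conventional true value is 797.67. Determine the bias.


Systematic error = measured - true
= 164.62 - 797.67
= -633.0500

-633.0500


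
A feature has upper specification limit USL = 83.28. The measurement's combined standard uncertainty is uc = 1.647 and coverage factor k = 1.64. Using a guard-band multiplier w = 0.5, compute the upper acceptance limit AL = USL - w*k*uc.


U = k * uc = 1.64 * 1.647 = 2.70108
guard band g = w * U = 0.5 * 2.70108 = 1.35054
AL = USL - g = 83.28 - 1.35054
AL = 81.9295

81.9295


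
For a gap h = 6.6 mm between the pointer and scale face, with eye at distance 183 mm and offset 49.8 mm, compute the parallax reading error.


error = h * offset / d
= 6.6 * 49.8 / 183
= 1.7961

1.7961


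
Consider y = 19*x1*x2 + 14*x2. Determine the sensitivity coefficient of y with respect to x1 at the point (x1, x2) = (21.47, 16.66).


y = 19*x1*x2 + 14*x2
dy/dx1 = 19*x2
Evaluate at x2 = 16.66: c1 = 19 * 16.66
c1 = 316.5400

316.5400


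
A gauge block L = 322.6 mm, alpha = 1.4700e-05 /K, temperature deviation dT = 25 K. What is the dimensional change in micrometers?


dL = L * alpha * dT
= 322.6 * 1.4700e-05 * 25
= 0.1185555 mm
dL_um = 0.1185555 * 1000 = 118.5555 um

118.5555


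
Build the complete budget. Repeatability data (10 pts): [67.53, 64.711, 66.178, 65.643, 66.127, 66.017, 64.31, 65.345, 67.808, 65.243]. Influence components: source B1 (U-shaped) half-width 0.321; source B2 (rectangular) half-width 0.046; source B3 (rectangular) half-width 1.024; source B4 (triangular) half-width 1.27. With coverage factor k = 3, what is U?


mean = (67.53 + 64.711 + 66.178 + 65.643 + 66.127 + 66.017 + 64.31 + 65.345 + 67.808 + 65.243) / 10 = 65.8912
s = sqrt(sum((x - mean)^2)/(n-1)) = 1.1148809
u_A = s / sqrt(n) = 1.1148809 / sqrt(10) = 0.3525563
u_B1 = 0.321 / sqrt(2) = 0.22698128
u_B2 = 0.046 / sqrt(3) = 0.026558112
u_B3 = 1.024 / sqrt(3) = 0.59120668
u_B4 = 1.27 / sqrt(6) = 0.51847533
uc = sqrt(0.3525563^2 + 0.22698128^2 + 0.026558112^2 + 0.59120668^2 + 0.51847533^2) = 0.89155134
U = k * uc = 3 * 0.89155134
U = 2.6747

2.6747


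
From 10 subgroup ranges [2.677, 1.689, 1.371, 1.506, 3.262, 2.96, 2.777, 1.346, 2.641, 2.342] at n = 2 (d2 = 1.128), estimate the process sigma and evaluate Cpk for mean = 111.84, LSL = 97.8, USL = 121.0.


R_bar = (2.677 + 1.689 + 1.371 + 1.506 + 3.262 + 2.96 + 2.777 + 1.346 + 2.641 + 2.342) / 10 = 2.2571
sigma = R_bar / d2 = 2.2571 / 1.128 = 2.0009752
Cp = (USL - LSL)/(6*sigma) = (121.0 - 97.8)/(6*2.0009752) = 1.9324
Cpu = (121.0 - 111.84)/(3*2.0009752) = 1.5259
Cpl = (111.84 - 97.8)/(3*2.0009752) = 2.3389
Cpk = min(Cpu, Cpl) = 1.5259

1.5259


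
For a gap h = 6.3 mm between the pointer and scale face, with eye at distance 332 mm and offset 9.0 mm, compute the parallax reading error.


error = h * offset / d
= 6.3 * 9.0 / 332
= 0.1708

0.1708


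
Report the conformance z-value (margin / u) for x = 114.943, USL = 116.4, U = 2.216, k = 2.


u = U / k = 2.216 / 2 = 1.108
margin = |USL - x| = |116.4 - 114.943| = 1.457
z = margin / u = 1.457 / 1.108
z = 1.3150

1.3150


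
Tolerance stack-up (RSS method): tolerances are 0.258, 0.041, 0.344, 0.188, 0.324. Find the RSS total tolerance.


RSS = sqrt(0.258^2 + 0.041^2 + 0.344^2 + 0.188^2 + 0.324^2)
= sqrt(0.326901)
= 0.5718

0.5718


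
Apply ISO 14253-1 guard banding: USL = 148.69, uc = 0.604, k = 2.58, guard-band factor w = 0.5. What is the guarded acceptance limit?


U = k * uc = 2.58 * 0.604 = 1.55832
guard band g = w * U = 0.5 * 1.55832 = 0.77916
AL = USL - g = 148.69 - 0.77916
AL = 147.9108

147.9108


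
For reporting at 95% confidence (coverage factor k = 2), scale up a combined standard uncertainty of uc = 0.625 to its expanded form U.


U = k * uc
U = 2 * 0.625
U = 1.2500

1.2500


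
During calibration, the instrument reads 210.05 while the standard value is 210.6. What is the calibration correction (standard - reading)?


Correction = standard - reading
= 210.6 - 210.05
= 0.5500

0.5500


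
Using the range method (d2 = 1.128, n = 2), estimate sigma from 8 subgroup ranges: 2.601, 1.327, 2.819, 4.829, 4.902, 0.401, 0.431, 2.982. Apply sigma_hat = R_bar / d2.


R_bar = (2.601 + 1.327 + 2.819 + 4.829 + 4.902 + 0.401 + 0.431 + 2.982) / 8
R_bar = 20.292 / 8 = 2.5365
sigma_hat = R_bar / d2 = 2.5365 / 1.128 = 2.2487

2.2487


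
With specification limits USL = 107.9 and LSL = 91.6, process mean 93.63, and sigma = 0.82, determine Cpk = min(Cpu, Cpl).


Cpu = (USL - mean) / (3*sigma) = (107.9 - 93.63) / (3*0.82) = 5.8008
Cpl = (mean - LSL) / (3*sigma) = (93.63 - 91.6) / (3*0.82) = 0.8252
Cpk = min(Cpu, Cpl) = 0.8252

0.8252


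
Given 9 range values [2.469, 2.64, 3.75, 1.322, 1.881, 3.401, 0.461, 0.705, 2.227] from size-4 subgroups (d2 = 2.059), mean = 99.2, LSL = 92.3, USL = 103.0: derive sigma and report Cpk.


R_bar = (2.469 + 2.64 + 3.75 + 1.322 + 1.881 + 3.401 + 0.461 + 0.705 + 2.227) / 9 = 2.0951111
sigma = R_bar / d2 = 2.0951111 / 2.059 = 1.0175382
Cp = (USL - LSL)/(6*sigma) = (103.0 - 92.3)/(6*1.0175382) = 1.7526
Cpu = (103.0 - 99.2)/(3*1.0175382) = 1.2448
Cpl = (99.2 - 92.3)/(3*1.0175382) = 2.2604
Cpk = min(Cpu, Cpl) = 1.2448

1.2448


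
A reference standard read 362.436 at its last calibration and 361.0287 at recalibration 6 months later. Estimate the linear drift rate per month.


rate = (v2 - v1) / months
= (361.0287 - 362.436) / 6
= -1.4073 / 6
= -0.2345

-0.2345


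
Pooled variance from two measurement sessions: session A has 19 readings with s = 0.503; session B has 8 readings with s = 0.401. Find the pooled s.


s_p = sqrt(((n1-1)*s1^2 + (n2-1)*s2^2) / (n1+n2-2))
numerator = (19-1)*0.503^2 + (8-1)*0.401^2 = 4.554162 + 1.125607 = 5.679769
denominator = 19 + 8 - 2 = 25
s_p^2 = 5.679769 / 25 = 0.22719076
s_p = sqrt(0.22719076) = 0.4766

0.4766


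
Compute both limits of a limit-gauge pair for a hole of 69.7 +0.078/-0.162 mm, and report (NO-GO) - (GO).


GO = nominal - lower_tol (smallest hole = maximum material condition)
GO = 69.7 - 0.162 = 69.538
NO-GO = nominal + upper_tol (largest hole = least material condition)
NO-GO = 69.7 + 0.078 = 69.778
spread = NO-GO - GO = 69.778 - 69.538 = 0.2400

0.2400


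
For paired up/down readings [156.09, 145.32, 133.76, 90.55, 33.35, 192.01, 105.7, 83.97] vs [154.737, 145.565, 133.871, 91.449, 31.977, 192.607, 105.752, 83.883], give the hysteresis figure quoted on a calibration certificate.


|156.09 - 154.737| = 1.3530
|145.32 - 145.565| = 0.2450
|133.76 - 133.871| = 0.1110
|90.55 - 91.449| = 0.8990
|33.35 - 31.977| = 1.3730
|192.01 - 192.607| = 0.5970
|105.7 - 105.752| = 0.0520
|83.97 - 83.883| = 0.0870
hysteresis = max(diffs) = 1.3730

1.3730


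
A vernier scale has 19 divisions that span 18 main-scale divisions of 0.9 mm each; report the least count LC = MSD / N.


LC = MSD / n_div
= 0.9 / 19
= 0.0474

0.0474


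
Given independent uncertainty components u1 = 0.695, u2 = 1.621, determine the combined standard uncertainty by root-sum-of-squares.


uc = sqrt(0.695^2 + 1.621^2)
uc = sqrt(3.110666)
uc = 1.7637

1.7637


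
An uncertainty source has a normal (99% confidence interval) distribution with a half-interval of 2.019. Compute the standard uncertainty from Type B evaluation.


u_B = half_width / 2.576
u_B = 2.019 / 2.576
u_B = 0.7838

0.7838


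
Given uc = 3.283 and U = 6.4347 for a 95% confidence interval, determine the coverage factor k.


k = U / uc
k = 6.4347 / 3.283
k = 1.96

1.96


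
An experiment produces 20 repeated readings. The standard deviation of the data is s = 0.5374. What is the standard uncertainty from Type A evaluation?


u_A = s / sqrt(n)
u_A = 0.5374 / sqrt(20)
u_A = 0.5374 / 4.472136
u_A = 0.1202

0.1202


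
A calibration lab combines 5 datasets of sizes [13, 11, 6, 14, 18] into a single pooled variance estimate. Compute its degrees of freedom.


nu = sum_i (n_i - 1)
nu = ((13 - 1) + (11 - 1) + (6 - 1) + (14 - 1) + (18 - 1))
nu = 12 + 10 + 5 + 13 + 17
nu = 57

57


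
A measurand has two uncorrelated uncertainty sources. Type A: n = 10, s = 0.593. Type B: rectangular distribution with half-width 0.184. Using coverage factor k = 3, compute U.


u_A = s / sqrt(n) = 0.593 / sqrt(10) = 0.18752307
u_B = half_width / sqrt(3) = 0.184 / sqrt(3) = 0.10623245
uc = sqrt(u_A^2 + u_B^2) = sqrt(0.18752307^2 + 0.10623245^2) = 0.21552317
U = k * uc = 3 * 0.21552317
U = 0.6466

0.6466


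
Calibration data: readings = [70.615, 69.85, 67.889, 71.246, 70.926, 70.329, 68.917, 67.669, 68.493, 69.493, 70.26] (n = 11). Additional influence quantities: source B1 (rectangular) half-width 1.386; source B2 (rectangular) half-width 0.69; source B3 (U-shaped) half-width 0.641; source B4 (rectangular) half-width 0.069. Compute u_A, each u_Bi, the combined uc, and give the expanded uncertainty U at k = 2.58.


mean = (70.615 + 69.85 + 67.889 + 71.246 + 70.926 + 70.329 + 68.917 + 67.669 + 68.493 + 69.493 + 70.26) / 11 = 69.60790909
s = sqrt(sum((x - mean)^2)/(n-1)) = 1.2200959
u_A = s / sqrt(n) = 1.2200959 / sqrt(11) = 0.36787276
u_B1 = 1.386 / sqrt(3) = 0.80020747
u_B2 = 0.69 / sqrt(3) = 0.39837169
u_B3 = 0.641 / sqrt(2) = 0.45325545
u_B4 = 0.069 / sqrt(3) = 0.039837169
uc = sqrt(0.36787276^2 + 0.80020747^2 + 0.39837169^2 + 0.45325545^2 + 0.039837169^2) = 1.0683585
U = k * uc = 2.58 * 1.0683585
U = 2.7564

2.7564


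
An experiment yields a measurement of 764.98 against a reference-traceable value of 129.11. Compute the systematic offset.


Systematic error = measured - true
= 764.98 - 129.11
= 635.8700

635.8700


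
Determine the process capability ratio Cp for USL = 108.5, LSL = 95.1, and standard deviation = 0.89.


Cp = (USL - LSL) / (6 * sigma)
= (108.5 - 95.1) / (6 * 0.89)
= 13.4000 / 5.3400
= 2.5094

2.5094


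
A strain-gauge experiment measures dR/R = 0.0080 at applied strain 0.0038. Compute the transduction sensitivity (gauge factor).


GF = (dR/R) / epsilon
= 0.0080 / 0.0038
= 2.1053

2.1053


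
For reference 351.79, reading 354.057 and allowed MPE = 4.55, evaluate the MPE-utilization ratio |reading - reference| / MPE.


e = indication - reference = 354.057 - 351.79 = 2.2670
|e| = 2.2670
ratio = |e| / MPE = 2.2670 / 4.55
ratio = 0.4982

0.4982


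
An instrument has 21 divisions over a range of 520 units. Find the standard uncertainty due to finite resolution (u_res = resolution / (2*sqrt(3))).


resolution = range / divisions
resolution = 520 / 21 = 24.761905
u_res = resolution / (2*sqrt(3))
u_res = 24.761905 / 3.4641016
u_res = 7.1481

7.1481


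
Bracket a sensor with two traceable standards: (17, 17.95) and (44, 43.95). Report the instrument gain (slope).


slope = (y2 - y1) / (x2 - x1)
= (43.95 - 17.95) / (44 - 17)
= 26.0000 / 27
= 0.9630

0.9630


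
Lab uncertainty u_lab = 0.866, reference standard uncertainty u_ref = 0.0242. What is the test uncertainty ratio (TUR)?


TUR = u_lab / u_ref
= 0.866 / 0.0242
= 35.7851

35.7851


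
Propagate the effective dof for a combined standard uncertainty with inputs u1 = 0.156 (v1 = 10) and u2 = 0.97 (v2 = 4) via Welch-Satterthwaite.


uc = sqrt(u1^2 + u2^2) = sqrt(0.156^2 + 0.97^2) = 0.98246425
v_eff = uc^4 / (u1^4/v1 + u2^4/v2)
= 0.98246425^4 / (0.156^4/10 + 0.97^4/4)
= 0.93168054 / 0.22138243
v_eff = 4.2085

4.2085


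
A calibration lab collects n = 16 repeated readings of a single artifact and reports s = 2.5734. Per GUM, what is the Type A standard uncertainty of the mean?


u_A = s / sqrt(n)
u_A = 2.5734 / sqrt(16)
u_A = 2.5734 / 4
u_A = 0.6433

0.6433


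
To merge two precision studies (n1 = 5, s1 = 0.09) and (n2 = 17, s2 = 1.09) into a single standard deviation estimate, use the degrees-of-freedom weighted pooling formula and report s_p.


s_p = sqrt(((n1-1)*s1^2 + (n2-1)*s2^2) / (n1+n2-2))
numerator = (5-1)*0.09^2 + (17-1)*1.09^2 = 0.0324 + 19.0096 = 19.042
denominator = 5 + 17 - 2 = 20
s_p^2 = 19.042 / 20 = 0.9521
s_p = sqrt(0.9521) = 0.9758

0.9758


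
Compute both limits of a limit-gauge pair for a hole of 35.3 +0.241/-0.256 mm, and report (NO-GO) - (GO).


GO = nominal - lower_tol (smallest hole = maximum material condition)
GO = 35.3 - 0.256 = 35.044
NO-GO = nominal + upper_tol (largest hole = least material condition)
NO-GO = 35.3 + 0.241 = 35.541
spread = NO-GO - GO = 35.541 - 35.044 = 0.4970

0.4970


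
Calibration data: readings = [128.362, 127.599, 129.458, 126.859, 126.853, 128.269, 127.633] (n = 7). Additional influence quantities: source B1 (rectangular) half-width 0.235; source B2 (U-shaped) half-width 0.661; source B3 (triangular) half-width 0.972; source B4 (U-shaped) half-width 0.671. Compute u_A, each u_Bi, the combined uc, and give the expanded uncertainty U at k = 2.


mean = (128.362 + 127.599 + 129.458 + 126.859 + 126.853 + 128.269 + 127.633) / 7 = 127.8618571
s = sqrt(sum((x - mean)^2)/(n-1)) = 0.92272828
u_A = s / sqrt(n) = 0.92272828 / sqrt(7) = 0.34875851
u_B1 = 0.235 / sqrt(3) = 0.13567731
u_B2 = 0.661 / sqrt(2) = 0.46739758
u_B3 = 0.972 / sqrt(6) = 0.39681734
u_B4 = 0.671 / sqrt(2) = 0.47446865
uc = sqrt(0.34875851^2 + 0.13567731^2 + 0.46739758^2 + 0.39681734^2 + 0.47446865^2) = 0.86086342
U = k * uc = 2 * 0.86086342
U = 1.7217

1.7217


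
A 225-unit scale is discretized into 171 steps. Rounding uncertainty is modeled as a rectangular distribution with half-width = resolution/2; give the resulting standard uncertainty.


resolution = range / divisions
resolution = 225 / 171 = 1.3157895
u_res = resolution / (2*sqrt(3))
u_res = 1.3157895 / 3.4641016
u_res = 0.3798

0.3798


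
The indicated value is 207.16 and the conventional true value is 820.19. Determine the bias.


Systematic error = measured - true
= 207.16 - 820.19
= -613.0300

-613.0300


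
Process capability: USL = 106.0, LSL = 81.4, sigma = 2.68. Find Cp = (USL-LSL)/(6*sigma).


Cp = (USL - LSL) / (6 * sigma)
= (106.0 - 81.4) / (6 * 2.68)
= 24.6000 / 16.0800
= 1.5299

1.5299


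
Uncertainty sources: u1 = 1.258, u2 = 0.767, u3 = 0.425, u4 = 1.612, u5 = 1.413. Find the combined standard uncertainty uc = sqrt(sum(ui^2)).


uc = sqrt(1.258^2 + 0.767^2 + 0.425^2 + 1.612^2 + 1.413^2)
uc = sqrt(6.946591)
uc = 2.6356

2.6356


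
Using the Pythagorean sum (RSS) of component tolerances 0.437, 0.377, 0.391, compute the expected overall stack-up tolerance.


RSS = sqrt(0.437^2 + 0.377^2 + 0.391^2)
= sqrt(0.485979)
= 0.6971

0.6971


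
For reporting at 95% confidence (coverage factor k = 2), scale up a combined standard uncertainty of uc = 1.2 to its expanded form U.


U = k * uc
U = 2 * 1.2
U = 2.4000

2.4000


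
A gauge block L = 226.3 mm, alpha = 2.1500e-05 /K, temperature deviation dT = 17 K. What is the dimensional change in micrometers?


dL = L * alpha * dT
= 226.3 * 2.1500e-05 * 17
= 0.0827126 mm
dL_um = 0.0827126 * 1000 = 82.7126 um

82.7126


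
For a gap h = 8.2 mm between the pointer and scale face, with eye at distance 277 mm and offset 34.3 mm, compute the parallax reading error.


error = h * offset / d
= 8.2 * 34.3 / 277
= 1.0154

1.0154


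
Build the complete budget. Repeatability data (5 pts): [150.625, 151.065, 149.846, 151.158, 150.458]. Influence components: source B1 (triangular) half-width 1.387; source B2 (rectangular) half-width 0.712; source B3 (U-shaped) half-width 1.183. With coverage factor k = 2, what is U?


mean = (150.625 + 151.065 + 149.846 + 151.158 + 150.458) / 5 = 150.6304
s = sqrt(sum((x - mean)^2)/(n-1)) = 0.52732182
u_A = s / sqrt(n) = 0.52732182 / sqrt(5) = 0.23582549
u_B1 = 1.387 / sqrt(6) = 0.56624038
u_B2 = 0.712 / sqrt(3) = 0.41107339
u_B3 = 1.183 / sqrt(2) = 0.83650732
uc = sqrt(0.23582549^2 + 0.56624038^2 + 0.41107339^2 + 0.83650732^2) = 1.1157812
U = k * uc = 2 * 1.1157812
U = 2.2316

2.2316


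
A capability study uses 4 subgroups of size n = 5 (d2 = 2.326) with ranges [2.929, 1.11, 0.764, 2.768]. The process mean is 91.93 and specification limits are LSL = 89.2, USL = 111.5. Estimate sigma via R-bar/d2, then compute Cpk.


R_bar = (2.929 + 1.11 + 0.764 + 2.768) / 4 = 1.89275
sigma = R_bar / d2 = 1.89275 / 2.326 = 0.81373603
Cp = (USL - LSL)/(6*sigma) = (111.5 - 89.2)/(6*0.81373603) = 4.5674
Cpu = (111.5 - 91.93)/(3*0.81373603) = 8.0165
Cpl = (91.93 - 89.2)/(3*0.81373603) = 1.1183
Cpk = min(Cpu, Cpl) = 1.1183

1.1183


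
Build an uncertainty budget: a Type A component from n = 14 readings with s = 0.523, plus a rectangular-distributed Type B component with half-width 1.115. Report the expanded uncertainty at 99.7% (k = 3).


u_A = s / sqrt(n) = 0.523 / sqrt(14) = 0.13977763
u_B = half_width / sqrt(3) = 1.115 / sqrt(3) = 0.64374555
uc = sqrt(u_A^2 + u_B^2) = sqrt(0.13977763^2 + 0.64374555^2) = 0.65874587
U = k * uc = 3 * 0.65874587
U = 1.9762

1.9762


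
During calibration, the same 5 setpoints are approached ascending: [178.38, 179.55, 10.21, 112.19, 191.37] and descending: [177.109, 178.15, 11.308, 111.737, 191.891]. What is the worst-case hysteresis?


|178.38 - 177.109| = 1.2710
|179.55 - 178.15| = 1.4000
|10.21 - 11.308| = 1.0980
|112.19 - 111.737| = 0.4530
|191.37 - 191.891| = 0.5210
hysteresis = max(diffs) = 1.4000

1.4000


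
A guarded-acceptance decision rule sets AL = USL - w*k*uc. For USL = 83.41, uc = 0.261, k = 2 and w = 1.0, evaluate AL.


U = k * uc = 2 * 0.261 = 0.522
guard band g = w * U = 1.0 * 0.522 = 0.522
AL = USL - g = 83.41 - 0.522
AL = 82.8880

82.8880


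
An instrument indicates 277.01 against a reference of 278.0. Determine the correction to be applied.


Correction = standard - reading
= 278.0 - 277.01
= 0.9900

0.9900


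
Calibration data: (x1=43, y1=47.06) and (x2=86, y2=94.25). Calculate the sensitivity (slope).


slope = (y2 - y1) / (x2 - x1)
= (94.25 - 47.06) / (86 - 43)
= 47.1900 / 43
= 1.0974

1.0974


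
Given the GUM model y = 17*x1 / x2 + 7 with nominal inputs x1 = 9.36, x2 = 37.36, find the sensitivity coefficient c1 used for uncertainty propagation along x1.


y = 17*x1 / x2 + 7
dy/dx1 = 17/x2
Evaluate at x2 = 37.36: c1 = 17 / 37.36
c1 = 0.4550

0.4550


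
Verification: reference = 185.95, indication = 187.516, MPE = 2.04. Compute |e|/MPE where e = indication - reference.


e = indication - reference = 187.516 - 185.95 = 1.5660
|e| = 1.5660
ratio = |e| / MPE = 1.5660 / 2.04
ratio = 0.7676

0.7676


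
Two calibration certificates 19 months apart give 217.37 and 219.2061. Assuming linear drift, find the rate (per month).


rate = (v2 - v1) / months
= (219.2061 - 217.37) / 19
= 1.8361 / 19
= 0.0966

0.0966


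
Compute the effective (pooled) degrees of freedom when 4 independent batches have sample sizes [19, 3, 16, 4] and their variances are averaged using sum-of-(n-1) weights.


nu = sum_i (n_i - 1)
nu = ((19 - 1) + (3 - 1) + (16 - 1) + (4 - 1))
nu = 18 + 2 + 15 + 3
nu = 38

38


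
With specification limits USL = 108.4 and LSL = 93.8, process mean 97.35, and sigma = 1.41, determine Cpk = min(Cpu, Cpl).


Cpu = (USL - mean) / (3*sigma) = (108.4 - 97.35) / (3*1.41) = 2.6123
Cpl = (mean - LSL) / (3*sigma) = (97.35 - 93.8) / (3*1.41) = 0.8392
Cpk = min(Cpu, Cpl) = 0.8392

0.8392


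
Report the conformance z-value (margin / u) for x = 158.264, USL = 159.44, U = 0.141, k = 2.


u = U / k = 0.141 / 2 = 0.0705
margin = |USL - x| = |159.44 - 158.264| = 1.176
z = margin / u = 1.176 / 0.0705
z = 16.6809

16.6809


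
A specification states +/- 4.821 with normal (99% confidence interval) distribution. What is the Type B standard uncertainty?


u_B = half_width / 2.576
u_B = 4.821 / 2.576
u_B = 1.8715

1.8715


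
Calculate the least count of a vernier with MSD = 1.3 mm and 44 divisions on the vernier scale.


LC = MSD / n_div
= 1.3 / 44
= 0.0295

0.0295


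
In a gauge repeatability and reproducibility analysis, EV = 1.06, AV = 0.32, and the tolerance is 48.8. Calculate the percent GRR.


GRR = sqrt(EV^2 + AV^2) = sqrt(1.06^2 + 0.32^2) = 1.1072488
%GRR = GRR / tol * 100 = 1.1072488 / 48.8 * 100
%GRR = 2.2690

2.2690


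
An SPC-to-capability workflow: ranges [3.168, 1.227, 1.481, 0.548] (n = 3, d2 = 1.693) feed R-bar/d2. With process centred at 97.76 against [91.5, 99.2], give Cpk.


R_bar = (3.168 + 1.227 + 1.481 + 0.548) / 4 = 1.606
sigma = R_bar / d2 = 1.606 / 1.693 = 0.94861193
Cp = (USL - LSL)/(6*sigma) = (99.2 - 91.5)/(6*0.94861193) = 1.3529
Cpu = (99.2 - 97.76)/(3*0.94861193) = 0.5060
Cpl = (97.76 - 91.5)/(3*0.94861193) = 2.1997
Cpk = min(Cpu, Cpl) = 0.5060

0.5060


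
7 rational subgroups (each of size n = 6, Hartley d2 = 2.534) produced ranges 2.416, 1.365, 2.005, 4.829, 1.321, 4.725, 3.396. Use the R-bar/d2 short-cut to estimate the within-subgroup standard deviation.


R_bar = (2.416 + 1.365 + 2.005 + 4.829 + 1.321 + 4.725 + 3.396) / 7
R_bar = 20.057 / 7 = 2.8652857
sigma_hat = R_bar / d2 = 2.8652857 / 2.534 = 1.1307

1.1307


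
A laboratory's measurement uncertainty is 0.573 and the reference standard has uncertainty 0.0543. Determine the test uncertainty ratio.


TUR = u_lab / u_ref
= 0.573 / 0.0543
= 10.5525

10.5525


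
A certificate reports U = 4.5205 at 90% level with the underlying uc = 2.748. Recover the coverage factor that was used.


k = U / uc
k = 4.5205 / 2.748
k = 1.645

1.645


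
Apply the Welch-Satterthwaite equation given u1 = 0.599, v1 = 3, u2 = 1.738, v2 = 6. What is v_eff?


uc = sqrt(u1^2 + u2^2) = sqrt(0.599^2 + 1.738^2) = 1.8383267
v_eff = uc^4 / (u1^4/v1 + u2^4/v2)
= 1.8383267^4 / (0.599^4/3 + 1.738^4/6)
= 11.420649 / 1.5636277
v_eff = 7.3039

7.3039


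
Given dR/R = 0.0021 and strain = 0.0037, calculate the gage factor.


GF = (dR/R) / epsilon
= 0.0021 / 0.0037
= 0.5676

0.5676


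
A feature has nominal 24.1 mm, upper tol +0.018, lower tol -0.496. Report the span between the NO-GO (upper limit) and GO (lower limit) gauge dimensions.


GO = nominal - lower_tol (smallest hole = maximum material condition)
GO = 24.1 - 0.496 = 23.604
NO-GO = nominal + upper_tol (largest hole = least material condition)
NO-GO = 24.1 + 0.018 = 24.118
spread = NO-GO - GO = 24.118 - 23.604 = 0.5140

0.5140


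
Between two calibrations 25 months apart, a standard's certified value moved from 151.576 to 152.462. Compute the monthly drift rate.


rate = (v2 - v1) / months
= (152.462 - 151.576) / 25
= 0.8860 / 25
= 0.0354

0.0354


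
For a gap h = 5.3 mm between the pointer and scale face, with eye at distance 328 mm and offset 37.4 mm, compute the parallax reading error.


error = h * offset / d
= 5.3 * 37.4 / 328
= 0.6043

0.6043


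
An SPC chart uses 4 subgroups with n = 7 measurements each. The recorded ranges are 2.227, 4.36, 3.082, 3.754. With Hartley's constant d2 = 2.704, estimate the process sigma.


R_bar = (2.227 + 4.36 + 3.082 + 3.754) / 4
R_bar = 13.423 / 4 = 3.35575
sigma_hat = R_bar / d2 = 3.35575 / 2.704 = 1.2410

1.2410


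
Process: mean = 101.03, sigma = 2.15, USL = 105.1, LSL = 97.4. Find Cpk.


Cpu = (USL - mean) / (3*sigma) = (105.1 - 101.03) / (3*2.15) = 0.6310
Cpl = (mean - LSL) / (3*sigma) = (101.03 - 97.4) / (3*2.15) = 0.5628
Cpk = min(Cpu, Cpl) = 0.5628

0.5628


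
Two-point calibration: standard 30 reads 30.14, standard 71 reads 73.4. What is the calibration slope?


slope = (y2 - y1) / (x2 - x1)
= (73.4 - 30.14) / (71 - 30)
= 43.2600 / 41
= 1.0551

1.0551


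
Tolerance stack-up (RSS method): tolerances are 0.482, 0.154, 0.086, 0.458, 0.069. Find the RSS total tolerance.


RSS = sqrt(0.482^2 + 0.154^2 + 0.086^2 + 0.458^2 + 0.069^2)
= sqrt(0.477961)
= 0.6913

0.6913


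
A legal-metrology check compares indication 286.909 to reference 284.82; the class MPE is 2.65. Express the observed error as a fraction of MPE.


e = indication - reference = 286.909 - 284.82 = 2.0890
|e| = 2.0890
ratio = |e| / MPE = 2.0890 / 2.65
ratio = 0.7883

0.7883


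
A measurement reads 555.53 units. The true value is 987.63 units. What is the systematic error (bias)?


Systematic error = measured - true
= 555.53 - 987.63
= -432.1000

-432.1000


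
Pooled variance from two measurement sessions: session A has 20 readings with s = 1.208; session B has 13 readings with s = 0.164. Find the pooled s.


s_p = sqrt(((n1-1)*s1^2 + (n2-1)*s2^2) / (n1+n2-2))
numerator = (20-1)*1.208^2 + (13-1)*0.164^2 = 27.726016 + 0.322752 = 28.048768
denominator = 20 + 13 - 2 = 31
s_p^2 = 28.048768 / 31 = 0.90479897
s_p = sqrt(0.90479897) = 0.9512

0.9512


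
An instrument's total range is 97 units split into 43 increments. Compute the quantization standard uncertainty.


resolution = range / divisions
resolution = 97 / 43 = 2.255814
u_res = resolution / (2*sqrt(3))
u_res = 2.255814 / 3.4641016
u_res = 0.6512

0.6512


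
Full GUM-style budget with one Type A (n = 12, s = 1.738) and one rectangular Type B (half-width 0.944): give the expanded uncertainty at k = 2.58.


u_A = s / sqrt(n) = 1.738 / sqrt(12) = 0.50171738
u_B = half_width / sqrt(3) = 0.944 / sqrt(3) = 0.54501865
uc = sqrt(u_A^2 + u_B^2) = sqrt(0.50171738^2 + 0.54501865^2) = 0.74078719
U = k * uc = 2.58 * 0.74078719
U = 1.9112

1.9112


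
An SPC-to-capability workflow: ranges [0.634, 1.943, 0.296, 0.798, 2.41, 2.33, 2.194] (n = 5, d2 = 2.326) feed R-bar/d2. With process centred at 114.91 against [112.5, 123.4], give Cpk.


R_bar = (0.634 + 1.943 + 0.296 + 0.798 + 2.41 + 2.33 + 2.194) / 7 = 1.515
sigma = R_bar / d2 = 1.515 / 2.326 = 0.65133276
Cp = (USL - LSL)/(6*sigma) = (123.4 - 112.5)/(6*0.65133276) = 2.7892
Cpu = (123.4 - 114.91)/(3*0.65133276) = 4.3449
Cpl = (114.91 - 112.5)/(3*0.65133276) = 1.2334
Cpk = min(Cpu, Cpl) = 1.2334

1.2334


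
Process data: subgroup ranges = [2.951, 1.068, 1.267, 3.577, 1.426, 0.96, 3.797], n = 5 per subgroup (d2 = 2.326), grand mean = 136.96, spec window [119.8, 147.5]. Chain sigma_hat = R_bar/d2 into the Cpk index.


R_bar = (2.951 + 1.068 + 1.267 + 3.577 + 1.426 + 0.96 + 3.797) / 7 = 2.1494286
sigma = R_bar / d2 = 2.1494286 / 2.326 = 0.92408796
Cp = (USL - LSL)/(6*sigma) = (147.5 - 119.8)/(6*0.92408796) = 4.9959
Cpu = (147.5 - 136.96)/(3*0.92408796) = 3.8019
Cpl = (136.96 - 119.8)/(3*0.92408796) = 6.1899
Cpk = min(Cpu, Cpl) = 3.8019

3.8019


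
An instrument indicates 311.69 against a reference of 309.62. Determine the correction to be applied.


Correction = standard - reading
= 309.62 - 311.69
= -2.0700

-2.0700


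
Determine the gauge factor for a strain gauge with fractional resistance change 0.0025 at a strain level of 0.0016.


GF = (dR/R) / epsilon
= 0.0025 / 0.0016
= 1.5625

1.5625


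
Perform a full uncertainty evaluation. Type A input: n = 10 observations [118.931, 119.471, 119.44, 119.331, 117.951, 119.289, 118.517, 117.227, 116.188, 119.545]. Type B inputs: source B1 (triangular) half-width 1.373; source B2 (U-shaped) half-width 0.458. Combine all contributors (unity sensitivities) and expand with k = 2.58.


mean = (118.931 + 119.471 + 119.44 + 119.331 + 117.951 + 119.289 + 118.517 + 117.227 + 116.188 + 119.545) / 10 = 118.589
s = sqrt(sum((x - mean)^2)/(n-1)) = 1.1355695
u_A = s / sqrt(n) = 1.1355695 / sqrt(10) = 0.35909861
u_B1 = 1.373 / sqrt(6) = 0.5605249
u_B2 = 0.458 / sqrt(2) = 0.32385491
uc = sqrt(0.35909861^2 + 0.5605249^2 + 0.32385491^2) = 0.74028507
U = k * uc = 2.58 * 0.74028507
U = 1.9099

1.9099


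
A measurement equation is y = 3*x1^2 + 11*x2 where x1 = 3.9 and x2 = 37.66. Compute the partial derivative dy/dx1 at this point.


y = 3*x1^2 + 11*x2
dy/dx1 = 2*3*x1
Evaluate at x1 = 3.9: c1 = 6 * 3.9
c1 = 23.4000

23.4000


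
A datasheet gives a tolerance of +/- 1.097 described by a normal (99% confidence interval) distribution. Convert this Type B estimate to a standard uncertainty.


u_B = half_width / 2.576
u_B = 1.097 / 2.576
u_B = 0.4259

0.4259


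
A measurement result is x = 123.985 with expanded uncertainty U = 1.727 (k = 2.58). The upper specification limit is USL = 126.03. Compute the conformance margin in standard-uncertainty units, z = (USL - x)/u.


u = U / k = 1.727 / 2.58 = 0.66937984
margin = |USL - x| = |126.03 - 123.985| = 2.045
z = margin / u = 2.045 / 0.66937984
z = 3.0551

3.0551


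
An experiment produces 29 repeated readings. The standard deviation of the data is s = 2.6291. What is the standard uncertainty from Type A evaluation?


u_A = s / sqrt(n)
u_A = 2.6291 / sqrt(29)
u_A = 2.6291 / 5.3851648
u_A = 0.4882

0.4882


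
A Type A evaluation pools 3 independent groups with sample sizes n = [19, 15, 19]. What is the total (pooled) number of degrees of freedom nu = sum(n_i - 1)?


nu = sum_i (n_i - 1)
nu = ((19 - 1) + (15 - 1) + (19 - 1))
nu = 18 + 14 + 18
nu = 50

50


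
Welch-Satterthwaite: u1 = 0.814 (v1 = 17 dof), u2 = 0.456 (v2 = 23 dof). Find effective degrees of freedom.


uc = sqrt(u1^2 + u2^2) = sqrt(0.814^2 + 0.456^2) = 0.93302304
v_eff = uc^4 / (u1^4/v1 + u2^4/v2)
= 0.93302304^4 / (0.814^4/17 + 0.456^4/23)
= 0.75782595 / 0.027705384
v_eff = 27.3530

27.3530


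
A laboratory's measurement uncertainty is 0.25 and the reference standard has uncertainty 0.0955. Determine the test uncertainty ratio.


TUR = u_lab / u_ref
= 0.25 / 0.0955
= 2.6178

2.6178


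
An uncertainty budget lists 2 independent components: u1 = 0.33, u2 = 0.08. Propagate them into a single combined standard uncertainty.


uc = sqrt(0.33^2 + 0.08^2)
uc = sqrt(0.1153)
uc = 0.3396

0.3396


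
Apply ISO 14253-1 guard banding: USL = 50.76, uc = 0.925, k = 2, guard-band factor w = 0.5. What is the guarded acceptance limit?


U = k * uc = 2 * 0.925 = 1.85
guard band g = w * U = 0.5 * 1.85 = 0.925
AL = USL - g = 50.76 - 0.925
AL = 49.8350

49.8350


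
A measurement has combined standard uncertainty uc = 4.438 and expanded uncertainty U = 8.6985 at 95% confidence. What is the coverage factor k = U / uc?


k = U / uc
k = 8.6985 / 4.438
k = 1.96

1.96


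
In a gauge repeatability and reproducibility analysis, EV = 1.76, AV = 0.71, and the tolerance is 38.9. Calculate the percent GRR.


GRR = sqrt(EV^2 + AV^2) = sqrt(1.76^2 + 0.71^2) = 1.8978145
%GRR = GRR / tol * 100 = 1.8978145 / 38.9 * 100
%GRR = 4.8787

4.8787


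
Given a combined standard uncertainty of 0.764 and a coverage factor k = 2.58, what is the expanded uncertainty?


U = k * uc
U = 2.58 * 0.764
U = 1.9711

1.9711


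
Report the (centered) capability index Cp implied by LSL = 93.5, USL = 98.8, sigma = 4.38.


Cp = (USL - LSL) / (6 * sigma)
= (98.8 - 93.5) / (6 * 4.38)
= 5.3000 / 26.2800
= 0.2017

0.2017


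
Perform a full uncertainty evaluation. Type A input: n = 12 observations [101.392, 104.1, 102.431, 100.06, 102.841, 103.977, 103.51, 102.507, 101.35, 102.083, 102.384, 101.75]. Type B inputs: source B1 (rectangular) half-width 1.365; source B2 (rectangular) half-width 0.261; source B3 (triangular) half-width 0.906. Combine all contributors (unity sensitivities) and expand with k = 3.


mean = (101.392 + 104.1 + 102.431 + 100.06 + 102.841 + 103.977 + 103.51 + 102.507 + 101.35 + 102.083 + 102.384 + 101.75) / 12 = 102.3654167
s = sqrt(sum((x - mean)^2)/(n-1)) = 1.1645903
u_A = s / sqrt(n) = 1.1645903 / sqrt(12) = 0.33618826
u_B1 = 1.365 / sqrt(3) = 0.78808312
u_B2 = 0.261 / sqrt(3) = 0.15068842
u_B3 = 0.906 / sqrt(6) = 0.36987295
uc = sqrt(0.33618826^2 + 0.78808312^2 + 0.15068842^2 + 0.36987295^2) = 0.94530976
U = k * uc = 3 * 0.94530976
U = 2.8359

2.8359


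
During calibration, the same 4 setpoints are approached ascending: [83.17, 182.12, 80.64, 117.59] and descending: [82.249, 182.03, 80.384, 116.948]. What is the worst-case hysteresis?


|83.17 - 82.249| = 0.9210
|182.12 - 182.03| = 0.0900
|80.64 - 80.384| = 0.2560
|117.59 - 116.948| = 0.6420
hysteresis = max(diffs) = 0.9210

0.9210


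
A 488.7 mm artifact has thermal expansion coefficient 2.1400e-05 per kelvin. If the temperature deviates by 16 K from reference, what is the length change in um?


dL = L * alpha * dT
= 488.7 * 2.1400e-05 * 16
= 0.1673309 mm
dL_um = 0.1673309 * 1000 = 167.3309 um

167.3309


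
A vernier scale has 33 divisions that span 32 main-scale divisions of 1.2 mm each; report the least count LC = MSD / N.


LC = MSD / n_div
= 1.2 / 33
= 0.0364

0.0364


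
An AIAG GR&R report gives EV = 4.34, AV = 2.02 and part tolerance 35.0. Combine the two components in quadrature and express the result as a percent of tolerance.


GRR = sqrt(EV^2 + AV^2) = sqrt(4.34^2 + 2.02^2) = 4.7870659
%GRR = GRR / tol * 100 = 4.7870659 / 35.0 * 100
%GRR = 13.6773

13.6773


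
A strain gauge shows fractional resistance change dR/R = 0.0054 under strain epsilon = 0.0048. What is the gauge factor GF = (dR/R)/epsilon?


GF = (dR/R) / epsilon
= 0.0054 / 0.0048
= 1.1250

1.1250


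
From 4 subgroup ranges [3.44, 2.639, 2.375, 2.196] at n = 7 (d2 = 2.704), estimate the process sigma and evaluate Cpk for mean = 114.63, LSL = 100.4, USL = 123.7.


R_bar = (3.44 + 2.639 + 2.375 + 2.196) / 4 = 2.6625
sigma = R_bar / d2 = 2.6625 / 2.704 = 0.98465237
Cp = (USL - LSL)/(6*sigma) = (123.7 - 100.4)/(6*0.98465237) = 3.9439
Cpu = (123.7 - 114.63)/(3*0.98465237) = 3.0705
Cpl = (114.63 - 100.4)/(3*0.98465237) = 4.8173
Cpk = min(Cpu, Cpl) = 3.0705

3.0705


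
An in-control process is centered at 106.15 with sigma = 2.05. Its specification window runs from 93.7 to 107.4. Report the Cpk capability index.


Cpu = (USL - mean) / (3*sigma) = (107.4 - 106.15) / (3*2.05) = 0.2033
Cpl = (mean - LSL) / (3*sigma) = (106.15 - 93.7) / (3*2.05) = 2.0244
Cpk = min(Cpu, Cpl) = 0.2033

0.2033


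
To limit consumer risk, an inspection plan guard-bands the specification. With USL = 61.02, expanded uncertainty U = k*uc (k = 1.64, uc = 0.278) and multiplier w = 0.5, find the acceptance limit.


U = k * uc = 1.64 * 0.278 = 0.45592
guard band g = w * U = 0.5 * 0.45592 = 0.22796
AL = USL - g = 61.02 - 0.22796
AL = 60.7920

60.7920


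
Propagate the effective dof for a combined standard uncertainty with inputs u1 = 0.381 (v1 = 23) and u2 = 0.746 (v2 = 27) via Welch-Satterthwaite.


uc = sqrt(u1^2 + u2^2) = sqrt(0.381^2 + 0.746^2) = 0.83766163
v_eff = uc^4 / (u1^4/v1 + u2^4/v2)
= 0.83766163^4 / (0.381^4/23 + 0.746^4/27)
= 0.49235062 / 0.012386904
v_eff = 39.7477

39.7477


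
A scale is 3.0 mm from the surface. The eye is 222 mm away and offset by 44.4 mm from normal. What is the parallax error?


error = h * offset / d
= 3.0 * 44.4 / 222
= 0.6000

0.6000


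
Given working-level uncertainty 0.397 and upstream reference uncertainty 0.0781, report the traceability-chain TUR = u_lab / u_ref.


TUR = u_lab / u_ref
= 0.397 / 0.0781
= 5.0832

5.0832


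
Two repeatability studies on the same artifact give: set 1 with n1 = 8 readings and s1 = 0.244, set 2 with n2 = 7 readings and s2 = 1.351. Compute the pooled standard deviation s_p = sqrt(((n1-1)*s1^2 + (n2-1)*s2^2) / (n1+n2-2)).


s_p = sqrt(((n1-1)*s1^2 + (n2-1)*s2^2) / (n1+n2-2))
numerator = (8-1)*0.244^2 + (7-1)*1.351^2 = 0.416752 + 10.951206 = 11.367958
denominator = 8 + 7 - 2 = 13
s_p^2 = 11.367958 / 13 = 0.87445831
s_p = sqrt(0.87445831) = 0.9351

0.9351


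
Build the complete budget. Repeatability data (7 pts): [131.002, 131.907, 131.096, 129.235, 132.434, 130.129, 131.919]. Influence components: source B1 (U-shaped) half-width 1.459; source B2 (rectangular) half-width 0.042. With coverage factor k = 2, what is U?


mean = (131.002 + 131.907 + 131.096 + 129.235 + 132.434 + 130.129 + 131.919) / 7 = 131.1031429
s = sqrt(sum((x - mean)^2)/(n-1)) = 1.1204302
u_A = s / sqrt(n) = 1.1204302 / sqrt(7) = 0.42348281
u_B1 = 1.459 / sqrt(2) = 1.0316688
u_B2 = 0.042 / sqrt(3) = 0.024248711
uc = sqrt(0.42348281^2 + 1.0316688^2 + 0.024248711^2) = 1.1154668
U = k * uc = 2 * 1.1154668
U = 2.2309

2.2309


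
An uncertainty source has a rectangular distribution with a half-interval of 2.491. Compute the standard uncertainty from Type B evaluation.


u_B = half_width / sqrt(3)
u_B = 2.491 / 1.7320508
u_B = 1.4382

1.4382


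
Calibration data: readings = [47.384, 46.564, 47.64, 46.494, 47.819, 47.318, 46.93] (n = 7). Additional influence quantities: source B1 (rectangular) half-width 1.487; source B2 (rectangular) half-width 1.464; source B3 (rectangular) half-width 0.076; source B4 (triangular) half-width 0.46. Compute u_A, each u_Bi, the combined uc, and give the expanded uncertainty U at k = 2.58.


mean = (47.384 + 46.564 + 47.64 + 46.494 + 47.819 + 47.318 + 46.93) / 7 = 47.16414286
s = sqrt(sum((x - mean)^2)/(n-1)) = 0.5150037
u_A = s / sqrt(n) = 0.5150037 / sqrt(7) = 0.1946531
u_B1 = 1.487 / sqrt(3) = 0.85851985
u_B2 = 1.464 / sqrt(3) = 0.84524079
u_B3 = 0.076 / sqrt(3) = 0.04387862
u_B4 = 0.46 / sqrt(6) = 0.18779421
uc = sqrt(0.1946531^2 + 0.85851985^2 + 0.84524079^2 + 0.04387862^2 + 0.18779421^2) = 1.2355445
U = k * uc = 2.58 * 1.2355445
U = 3.1877

3.1877
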